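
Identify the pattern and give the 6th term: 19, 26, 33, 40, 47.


Pattern: arithmetic (d=7)
Terms: 19, 26, 33, 40, 47
Next term = 54

Next term = 54


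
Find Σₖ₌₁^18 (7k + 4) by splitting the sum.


Σ(7k+4) = 7·Σk + 4·n
= 7·171 + 4·18
= 1197 + 72 = 1269

Σ = 1269


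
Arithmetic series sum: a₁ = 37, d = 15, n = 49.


aₙ = 37 + (49-1)×15 = 757
Sₙ = n(a₁+aₙ)/2 = 49×(37+757)/2
= 49×794/2 = 19453

S_49 = 19453


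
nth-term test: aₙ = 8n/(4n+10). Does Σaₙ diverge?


lim(n→∞) 8n/(4n+10) = 8/4 = 2  (divide numerator and denominator by n)
lim aₙ = 2 ≠ 0 → series DIVERGES

Diverges (lim aₙ = 2 ≠ 0)


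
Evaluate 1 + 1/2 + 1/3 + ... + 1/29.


H_29 = 1/1 + 1/2 + 1/3 + ... + 1/29
= 9227046511387/2329089562800
≈ 3.9617

H_29 = 9227046511387/2329089562800 ≈ 3.9617


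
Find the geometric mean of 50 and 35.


GM = √(50×35) = √1750 = 41.833

GM = 41.833


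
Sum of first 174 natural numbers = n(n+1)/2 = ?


n(n+1)/2 = 174×175/2 = 30450/2 = 15225

Σk = 15225


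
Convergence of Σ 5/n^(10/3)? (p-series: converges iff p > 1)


p-series test: Σ c/n^p converges if p > 1, diverges if p ≤ 1 (constant c > 0 doesn't affect convergence).
p = 10/3
10/3 > 1 → CONVERGES

Converges (p = 10/3 > 1)


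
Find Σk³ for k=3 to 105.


Σₖ₌3^105 k³ = [105·106/2]² − [2·3/2]²
= 30969225 − 9 = 30969216

Σk³ = 30969216


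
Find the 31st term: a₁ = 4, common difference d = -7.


aₙ = a₁ + (n-1)d
= 4 + (31-1)×-7
= 4 - 210
= -206

a_31 = -206


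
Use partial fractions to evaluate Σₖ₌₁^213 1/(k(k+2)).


1/(k(k+2)) = (1/2)·(1/k - 1/(k+2)) (partial fractions)
Telescoping: Σ = (1/2)·(1 + 1/2 - 1/214 - 1/215) = 34293/46010

Sum = 34293/46010


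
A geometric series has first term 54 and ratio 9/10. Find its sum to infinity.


S∞ = a₁/(1-r) = 54/(1 - 9/10)
= 54/(1/10)
= 540

S∞ = 540


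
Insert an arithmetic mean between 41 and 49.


AM = (41 + 49)/2 = 90/2 = 45

AM = 45


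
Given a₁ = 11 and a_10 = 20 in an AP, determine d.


d = (aₙ - a₁)/(n-1)
= (20 - 11)/(10-1)
= 9/9 = 1

d = 1


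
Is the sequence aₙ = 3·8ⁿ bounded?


aₙ = 3·8ⁿ → as n→∞, aₙ→∞ (since base 8 > 1)
No finite upper bound exists
The sequence is UNBOUNDED

Unbounded (aₙ → ∞ as n → ∞)


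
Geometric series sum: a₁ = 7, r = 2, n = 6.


Sₙ = 7×(2^6 - 1)/(2 - 1)
= 7×(64 - 1)/1
= 7×63/1
= 441

S_6 = 441


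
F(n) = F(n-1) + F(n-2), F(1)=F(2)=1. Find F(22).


Fibonacci sequence: 1, 1, 2, 3, 5, 8, 13, 21, 34, 55, 89, ...
F(22) = 17711

F(22) = 17711


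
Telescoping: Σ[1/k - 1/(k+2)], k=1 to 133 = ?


Telescoping with gap 2: two head and two tail terms survive.
= (1 + 1/2) - (1/134 + 1/135)
= 3/2 - 1/134 - 1/135 = 13433/9045

Sum = 13433/9045


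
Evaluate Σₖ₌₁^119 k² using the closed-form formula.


n = 119
n(n+1)(2n+1)/6 = 119×120×239/6
= 3412920/6 = 568820

Σk² = 568820


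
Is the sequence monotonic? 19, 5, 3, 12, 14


Differences: -14, -2, 9, 2
Difference at position 3 is +9 (> 0) but position 1 is -14 (< 0) — sequence both rises and falls
→ NOT monotonic

Not monotonic


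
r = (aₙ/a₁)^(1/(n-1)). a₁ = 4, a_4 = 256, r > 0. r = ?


r^(n-1) = aₙ/a₁
r^3 = 256/4 = 64
r = 64^(1/3)
= 4

r = 4


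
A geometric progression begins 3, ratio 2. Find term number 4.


aₙ = a₁·r^(n-1)
= 3×2^3
= 3×8
= 24

a_4 = 24


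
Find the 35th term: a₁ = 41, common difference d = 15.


aₙ = a₁ + (n-1)d
= 41 + (35-1)×15
= 41 + 510
= 551

a_35 = 551


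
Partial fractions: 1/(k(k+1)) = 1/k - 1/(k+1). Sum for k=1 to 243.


1/(k(k+1)) = 1/k - 1/(k+1) (partial fractions)
Telescoping: Σ = 1 - 1/244 = 243/244

Sum = 243/244


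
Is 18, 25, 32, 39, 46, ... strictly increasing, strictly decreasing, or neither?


Differences: 7, 7, 7, 7
All differences > 0 → strictly INCREASING

Monotonically increasing


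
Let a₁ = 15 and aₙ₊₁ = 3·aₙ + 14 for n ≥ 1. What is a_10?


Computing step by step:
a_1 = 15
a_2 = 59
a_3 = 191
a_4 = 587
a_5 = 1775
a_6 = 5339
a_7 = 16031
a_8 = 48107
a_9 = 144335
a_10 = 433019


a_10 = 433019


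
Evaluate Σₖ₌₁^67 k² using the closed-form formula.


n = 67
n(n+1)(2n+1)/6 = 67×68×135/6
= 615060/6 = 102510

Σk² = 102510


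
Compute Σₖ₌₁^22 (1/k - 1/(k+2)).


Telescoping with gap 2: two head and two tail terms survive.
= (1 + 1/2) - (1/23 + 1/24)
= 3/2 - 1/23 - 1/24 = 781/552

Sum = 781/552


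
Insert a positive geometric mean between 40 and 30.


GM = √(40×30) = √1200 = 34.641

GM = 34.641


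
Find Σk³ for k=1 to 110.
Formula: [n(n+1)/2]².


n(n+1)/2 = 110×111/2 = 6105
Σk³ = 6105² = 37271025

Σk³ = 37271025


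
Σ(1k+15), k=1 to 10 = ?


Σ(1k+15) = 1·Σk + 15·n
= 1·55 + 15·10
= 55 + 150 = 205

Σ = 205


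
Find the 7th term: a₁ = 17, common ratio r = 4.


aₙ = a₁·r^(n-1)
= 17×4^6
= 17×4096
= 69632

a_7 = 69632


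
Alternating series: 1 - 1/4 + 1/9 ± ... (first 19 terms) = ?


S = 1 - 1/4 + 1/9 - 1/16 + 1/25 - 1/36 + 1/49 - 1/64 ± ...
= 0.8238
(Full series converges to +π²/12 ≈ +0.8225)

S_19 = 0.8238


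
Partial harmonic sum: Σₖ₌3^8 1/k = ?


Σₖ₌3^8 1/k = 1/3 + 1/4 + 1/5 + 1/6 + 1/7 + 1/8
= 341/280
≈ 1.2179

Sum = 341/280 ≈ 1.2179


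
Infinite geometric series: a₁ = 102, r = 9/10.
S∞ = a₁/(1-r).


S∞ = a₁/(1-r) = 102/(1 - 9/10)
= 102/(1/10)
= 1020

S∞ = 1020


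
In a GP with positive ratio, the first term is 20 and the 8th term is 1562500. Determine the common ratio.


r^(n-1) = aₙ/a₁
r^7 = 1562500/20 = 78125
r = 78125^(1/7)
= 5

r = 5


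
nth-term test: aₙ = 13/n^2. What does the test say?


lim(n→∞) 13/n^2 = 0
lim aₙ = 0 → nth-term test is INCONCLUSIVE
(Need other tests; this is actually a convergent p-series with p=2 > 1)

Inconclusive (lim aₙ = 0; need another test)


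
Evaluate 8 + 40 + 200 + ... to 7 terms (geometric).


Sₙ = 8×(5^7 - 1)/(5 - 1)
= 8×(78125 - 1)/4
= 8×78124/4
= 156248

S_7 = 156248


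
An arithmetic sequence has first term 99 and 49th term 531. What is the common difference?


d = (aₙ - a₁)/(n-1)
= (531 - 99)/(49-1)
= 432/48 = 9

d = 9


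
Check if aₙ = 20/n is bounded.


a₁ = 20, a₂ = 20/2, a₃ = 20/3, ...
0 < aₙ ≤ 20 for all n ≥ 1
Lower bound: 0, Upper bound: 20
The sequence IS bounded

Bounded (0 < aₙ ≤ 20)


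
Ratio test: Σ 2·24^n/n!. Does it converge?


aₙ = 2·24^n/n!
a_{n+1}/aₙ = 24^(n+1)/(n+1)! × n!/24^n  (constant 2 cancels)
= 24/(n+1)
L = lim(n→∞) 24/(n+1) = 0
L < 1 → series CONVERGES

Converges (ratio test: L = 0 < 1)


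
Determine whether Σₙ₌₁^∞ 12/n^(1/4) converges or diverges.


p-series test: Σ c/n^p converges if p > 1, diverges if p ≤ 1 (constant c > 0 doesn't affect convergence).
p = 1/4
1/4 ≤ 1 → DIVERGES

Diverges (p = 1/4 ≤ 1)


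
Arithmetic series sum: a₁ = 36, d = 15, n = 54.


aₙ = 36 + (54-1)×15 = 831
Sₙ = n(a₁+aₙ)/2 = 54×(36+831)/2
= 54×867/2 = 23409

S_54 = 23409


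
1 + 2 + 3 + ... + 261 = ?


n(n+1)/2 = 261×262/2 = 68382/2 = 34191

Σk = 34191


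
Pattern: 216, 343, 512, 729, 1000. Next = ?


Pattern: perfect cubes: n³
Terms: 216, 343, 512, 729, 1000
Next term = 1331

Next term = 1331


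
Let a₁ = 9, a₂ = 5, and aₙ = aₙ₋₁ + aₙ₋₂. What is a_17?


Computing iteratively: 9, 5, 14, 19, 33, 52, 85, 137, 222, 359, 581, 940, ...
a_17 = 10425

a_17 = 10425


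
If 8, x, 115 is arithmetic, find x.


AM = (8 + 115)/2 = 123/2 = 61.5

AM = 61.5


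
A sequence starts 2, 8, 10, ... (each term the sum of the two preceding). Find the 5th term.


Computing iteratively: 2, 8, 10, 18, 28
a_5 = 28

a_5 = 28


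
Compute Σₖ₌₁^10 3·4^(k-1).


Sₙ = 3×(4^10 - 1)/(4 - 1)
= 3×(1048576 - 1)/3
= 3×1048575/3
= 1048575

S_10 = 1048575


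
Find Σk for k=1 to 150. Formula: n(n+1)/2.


n(n+1)/2 = 150×151/2 = 22650/2 = 11325

Σk = 11325


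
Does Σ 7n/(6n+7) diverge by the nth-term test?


lim(n→∞) 7n/(6n+7) = 7/6 = 7/6  (divide numerator and denominator by n)
lim aₙ = 7/6 ≠ 0 → series DIVERGES

Diverges (lim aₙ = 7/6 ≠ 0)


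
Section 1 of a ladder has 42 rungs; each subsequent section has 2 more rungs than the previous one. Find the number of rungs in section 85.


aₙ = a₁ + (n-1)d
= 42 + (85-1)×2
= 42 + 168
= 210

a_85 = 210


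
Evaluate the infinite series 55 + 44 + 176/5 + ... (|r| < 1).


S∞ = a₁/(1-r) = 55/(1 - 4/5)
= 55/(1/5)
= 275

S∞ = 275


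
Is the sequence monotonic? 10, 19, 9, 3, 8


Differences: 9, -10, -6, 5
Difference at position 1 is +9 (> 0) but position 2 is -10 (< 0) — sequence both rises and falls
→ NOT monotonic

Not monotonic


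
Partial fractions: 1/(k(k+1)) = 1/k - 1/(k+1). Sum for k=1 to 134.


1/(k(k+1)) = 1/k - 1/(k+1) (partial fractions)
Telescoping: Σ = 1 - 1/135 = 134/135

Sum = 134/135


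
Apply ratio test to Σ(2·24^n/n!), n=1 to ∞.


aₙ = 2·24^n/n!
a_{n+1}/aₙ = 24^(n+1)/(n+1)! × n!/24^n  (constant 2 cancels)
= 24/(n+1)
L = lim(n→∞) 24/(n+1) = 0
L < 1 → series CONVERGES

Converges (ratio test: L = 0 < 1)


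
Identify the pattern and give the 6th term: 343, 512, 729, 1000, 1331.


Pattern: perfect cubes: n³
Terms: 343, 512, 729, 1000, 1331
Next term = 1728

Next term = 1728


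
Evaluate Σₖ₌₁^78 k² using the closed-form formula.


n = 78
n(n+1)(2n+1)/6 = 78×79×157/6
= 967434/6 = 161239

Σk² = 161239


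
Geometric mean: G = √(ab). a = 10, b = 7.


GM = √(10×7) = √70 = 8.3666

GM = 8.3666


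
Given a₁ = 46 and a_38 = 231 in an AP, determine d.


d = (aₙ - a₁)/(n-1)
= (231 - 46)/(38-1)
= 185/37 = 5

d = 5


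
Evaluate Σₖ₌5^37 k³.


Σₖ₌5^37 k³ = [37·38/2]² − [4·5/2]²
= 494209 − 100 = 494109

Σk³ = 494109


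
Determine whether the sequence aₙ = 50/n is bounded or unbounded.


a₁ = 50, a₂ = 50/2, a₃ = 50/3, ...
0 < aₙ ≤ 50 for all n ≥ 1
Lower bound: 0, Upper bound: 50
The sequence IS bounded

Bounded (0 < aₙ ≤ 50)


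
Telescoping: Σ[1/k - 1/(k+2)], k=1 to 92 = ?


Telescoping with gap 2: two head and two tail terms survive.
= (1 + 1/2) - (1/93 + 1/94)
= 3/2 - 1/93 - 1/94 = 6463/4371

Sum = 6463/4371


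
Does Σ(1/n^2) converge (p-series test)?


p-series test: Σ c/n^p converges if p > 1, diverges if p ≤ 1 (constant c > 0 doesn't affect convergence).
p = 2
2 > 1 → CONVERGES

Converges (p = 2 > 1)


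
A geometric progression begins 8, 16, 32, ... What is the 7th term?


aₙ = a₁·r^(n-1)
= 8×2^6
= 8×64
= 512

a_7 = 512


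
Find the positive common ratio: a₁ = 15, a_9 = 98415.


r^(n-1) = aₙ/a₁
r^8 = 98415/15 = 6561
r = 6561^(1/8)
= ±3; taking r > 0 gives r = 3

r = 3


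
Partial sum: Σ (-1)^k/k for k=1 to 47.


S = -1 + 1/2 - 1/3 + 1/4 - 1/5 + 1/6 - 1/7 + 1/8 ± ...
= -0.7037
(Full series converges to -ln(2) ≈ -0.6931)

S_47 = -0.7037


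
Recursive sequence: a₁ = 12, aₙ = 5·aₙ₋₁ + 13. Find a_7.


Computing step by step:
a_1 = 12
a_2 = 73
a_3 = 378
a_4 = 1903
a_5 = 9528
a_6 = 47653
a_7 = 238278


a_7 = 238278


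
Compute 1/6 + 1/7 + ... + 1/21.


Σₖ₌6^21 1/k = 1/6 + 1/7 + 1/8 + ... + 1/21
= 105689791/77597520
≈ 1.362

Sum = 105689791/77597520 ≈ 1.362


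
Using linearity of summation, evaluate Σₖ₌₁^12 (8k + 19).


Σ(8k+19) = 8·Σk + 19·n
= 8·78 + 19·12
= 624 + 228 = 852

Σ = 852


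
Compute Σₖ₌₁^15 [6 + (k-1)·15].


aₙ = 6 + (15-1)×15 = 216
Sₙ = n(a₁+aₙ)/2 = 15×(6+216)/2
= 15×222/2 = 1665

S_15 = 1665


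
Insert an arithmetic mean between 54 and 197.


AM = (54 + 197)/2 = 251/2 = 125.5

AM = 125.5


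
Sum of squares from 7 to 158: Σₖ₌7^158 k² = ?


Σₖ₌7^158 k² = Σₖ₌₁^158 k² − Σₖ₌₁^6 k²
= 158·159·317/6 − 6·7·13/6
= 1327279 − 91 = 1327188

Σk² = 1327188


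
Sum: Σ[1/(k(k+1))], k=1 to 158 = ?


1/(k(k+1)) = 1/k - 1/(k+1) (partial fractions)
Telescoping: Σ = 1 - 1/159 = 158/159

Sum = 158/159


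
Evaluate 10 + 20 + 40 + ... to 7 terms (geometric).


Sₙ = 10×(2^7 - 1)/(2 - 1)
= 10×(128 - 1)/1
= 10×127/1
= 1270

S_7 = 1270


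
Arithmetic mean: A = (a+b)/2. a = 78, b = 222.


AM = (78 + 222)/2 = 300/2 = 150

AM = 150


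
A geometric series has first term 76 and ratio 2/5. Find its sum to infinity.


S∞ = a₁/(1-r) = 76/(1 - 2/5)
= 76/(3/5)
= 380/3

S∞ = 380/3


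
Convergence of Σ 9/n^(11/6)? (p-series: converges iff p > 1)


p-series test: Σ c/n^p converges if p > 1, diverges if p ≤ 1 (constant c > 0 doesn't affect convergence).
p = 11/6
11/6 > 1 → CONVERGES

Converges (p = 11/6 > 1)


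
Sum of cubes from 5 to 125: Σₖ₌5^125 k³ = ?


Σₖ₌5^125 k³ = [125·126/2]² − [4·5/2]²
= 62015625 − 100 = 62015525

Σk³ = 62015525


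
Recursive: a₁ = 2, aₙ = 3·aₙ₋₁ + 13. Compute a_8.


Computing step by step:
a_1 = 2
a_2 = 19
a_3 = 70
a_4 = 223
a_5 = 682
a_6 = 2059
a_7 = 6190
a_8 = 18583


a_8 = 18583


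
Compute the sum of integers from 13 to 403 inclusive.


Σₖ₌13^403 k = Σₖ₌₁^403 k − Σₖ₌₁^12 k
= 403·404/2 − 12·13/2
= 81406 − 78 = 81328

Σk = 81328


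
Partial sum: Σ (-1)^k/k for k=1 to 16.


S = -1 + 1/2 - 1/3 + 1/4 - 1/5 + 1/6 - 1/7 + 1/8 ± ...
= -0.6629
(Full series converges to -ln(2) ≈ -0.6931)

S_16 = -0.6629


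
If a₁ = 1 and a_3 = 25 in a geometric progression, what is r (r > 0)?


r^(n-1) = aₙ/a₁
r^2 = 25/1 = 25
r = 25^(1/2)
= ±5; taking r > 0 gives r = 5

r = 5


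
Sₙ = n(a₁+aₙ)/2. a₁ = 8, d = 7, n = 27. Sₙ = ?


aₙ = 8 + (27-1)×7 = 190
Sₙ = n(a₁+aₙ)/2 = 27×(8+190)/2
= 27×198/2 = 2673

S_27 = 2673


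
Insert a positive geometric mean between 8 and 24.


GM = √(8×24) = √192 = 13.8564

GM = 13.8564


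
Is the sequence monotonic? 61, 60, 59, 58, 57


Differences: -1, -1, -1, -1
All differences < 0 → strictly DECREASING

Monotonically decreasing


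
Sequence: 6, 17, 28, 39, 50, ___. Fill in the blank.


Pattern: arithmetic (d=11)
Terms: 6, 17, 28, 39, 50
Next term = 61

Next term = 61


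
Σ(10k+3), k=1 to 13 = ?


Σ(10k+3) = 10·Σk + 3·n
= 10·91 + 3·13
= 910 + 39 = 949

Σ = 949


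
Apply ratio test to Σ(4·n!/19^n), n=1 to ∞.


aₙ = 4·n!/19^n
a_{n+1}/aₙ = (n+1)!/19^(n+1) × 19^n/n!  (constant 4 cancels)
= (n+1)/19
L = lim(n→∞) (n+1)/19 = ∞
L > 1 → series DIVERGES

Diverges (ratio test: L = ∞ > 1)


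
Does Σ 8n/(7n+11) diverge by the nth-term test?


lim(n→∞) 8n/(7n+11) = 8/7 = 8/7  (divide numerator and denominator by n)
lim aₙ = 8/7 ≠ 0 → series DIVERGES

Diverges (lim aₙ = 8/7 ≠ 0)


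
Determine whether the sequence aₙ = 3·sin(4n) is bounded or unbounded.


For all n, -1 ≤ sin(4n) ≤ 1, so -3 ≤ 3·sin(4n) ≤ 3
Lower bound: -3, Upper bound: 3
The sequence IS bounded

Bounded (-3 ≤ aₙ ≤ 3)


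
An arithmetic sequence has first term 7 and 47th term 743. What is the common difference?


d = (aₙ - a₁)/(n-1)
= (743 - 7)/(47-1)
= 736/46 = 16

d = 16


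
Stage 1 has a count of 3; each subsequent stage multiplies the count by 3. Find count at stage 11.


aₙ = a₁·r^(n-1)
= 3×3^10
= 3×59049
= 177147

a_11 = 177147


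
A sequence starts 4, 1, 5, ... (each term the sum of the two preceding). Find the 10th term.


Computing iteratively: 4, 1, 5, 6, 11, 17, 28, 45, 73, 118
a_10 = 118

a_10 = 118


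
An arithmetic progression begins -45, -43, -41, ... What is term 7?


aₙ = a₁ + (n-1)d
= -45 + (7-1)×2
= -45 + 12
= -33

a_7 = -33


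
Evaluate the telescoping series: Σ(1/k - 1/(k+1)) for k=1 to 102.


Telescoping: adjacent terms cancel.
= 1/1 - 1/103
= 1 - 1/103 = 102/103

Sum = 102/103


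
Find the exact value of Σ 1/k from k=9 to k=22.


Σₖ₌9^22 1/k = 1/9 + 1/10 + 1/11 + ... + 1/22
= 25166327/25865840
≈ 0.973

Sum = 25166327/25865840 ≈ 0.973


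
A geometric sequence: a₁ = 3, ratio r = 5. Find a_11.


aₙ = a₁·r^(n-1)
= 3×5^10
= 3×9765625
= 29296875

a_11 = 29296875


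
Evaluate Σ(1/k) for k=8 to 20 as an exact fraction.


Σₖ₌8^20 1/k = 1/8 + 1/9 + 1/10 + ... + 1/20
= 77976391/77597520
≈ 1.0049

Sum = 77976391/77597520 ≈ 1.0049


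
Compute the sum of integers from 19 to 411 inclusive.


Σₖ₌19^411 k = Σₖ₌₁^411 k − Σₖ₌₁^18 k
= 411·412/2 − 18·19/2
= 84666 − 171 = 84495

Σk = 84495


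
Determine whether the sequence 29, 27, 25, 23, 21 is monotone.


Differences: -2, -2, -2, -2
All differences < 0 → strictly DECREASING

Monotonically decreasing


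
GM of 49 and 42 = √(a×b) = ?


GM = √(49×42) = √2058 = 45.3652

GM = 45.3652


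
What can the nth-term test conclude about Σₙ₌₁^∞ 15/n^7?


lim(n→∞) 15/n^7 = 0
lim aₙ = 0 → nth-term test is INCONCLUSIVE
(Need other tests; this is actually a convergent p-series with p=7 > 1)

Inconclusive (lim aₙ = 0; need another test)


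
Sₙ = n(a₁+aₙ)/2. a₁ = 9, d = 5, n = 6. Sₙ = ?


aₙ = 9 + (6-1)×5 = 34
Sₙ = n(a₁+aₙ)/2 = 6×(9+34)/2
= 6×43/2 = 129

S_6 = 129


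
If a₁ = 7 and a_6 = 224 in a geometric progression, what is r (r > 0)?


r^(n-1) = aₙ/a₁
r^5 = 224/7 = 32
r = 32^(1/5)
= 2

r = 2


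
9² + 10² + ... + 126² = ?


Σₖ₌9^126 k² = Σₖ₌₁^126 k² − Σₖ₌₁^8 k²
= 126·127·253/6 − 8·9·17/6
= 674751 − 204 = 674547

Σk² = 674547


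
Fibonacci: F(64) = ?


Fibonacci sequence: 1, 1, 2, 3, 5, 8, 13, 21, 34, 55, 89, ...
F(64) = 10610209857723

F(64) = 10610209857723


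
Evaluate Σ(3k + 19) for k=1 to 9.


Σ(3k+19) = 3·Σk + 19·n
= 3·45 + 19·9
= 135 + 171 = 306

Σ = 306


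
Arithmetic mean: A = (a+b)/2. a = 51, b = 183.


AM = (51 + 183)/2 = 234/2 = 117

AM = 117


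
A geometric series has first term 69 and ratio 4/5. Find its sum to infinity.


S∞ = a₁/(1-r) = 69/(1 - 4/5)
= 69/(1/5)
= 345

S∞ = 345


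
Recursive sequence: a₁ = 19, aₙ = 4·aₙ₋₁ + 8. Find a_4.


Computing step by step:
a_1 = 19
a_2 = 84
a_3 = 344
a_4 = 1384


a_4 = 1384


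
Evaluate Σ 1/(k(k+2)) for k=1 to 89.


1/(k(k+2)) = (1/2)·(1/k - 1/(k+2)) (partial fractions)
Telescoping: Σ = (1/2)·(1 + 1/2 - 1/90 - 1/91) = 3026/4095

Sum = 3026/4095


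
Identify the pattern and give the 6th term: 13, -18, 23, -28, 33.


Pattern: alternating sign, magnitude arithmetic (d=5)
Terms: 13, -18, 23, -28, 33
Next term = -38

Next term = -38


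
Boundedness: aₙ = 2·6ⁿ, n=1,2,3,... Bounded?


aₙ = 2·6ⁿ → as n→∞, aₙ→∞ (since base 6 > 1)
No finite upper bound exists
The sequence is UNBOUNDED

Unbounded (aₙ → ∞ as n → ∞)


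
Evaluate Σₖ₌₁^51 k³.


n(n+1)/2 = 51×52/2 = 1326
Σk³ = 1326² = 1758276

Σk³ = 1758276


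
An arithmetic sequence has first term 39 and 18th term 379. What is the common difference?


d = (aₙ - a₁)/(n-1)
= (379 - 39)/(18-1)
= 340/17 = 20

d = 20


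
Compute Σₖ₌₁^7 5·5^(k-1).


Sₙ = 5×(5^7 - 1)/(5 - 1)
= 5×(78125 - 1)/4
= 5×78124/4
= 97655

S_7 = 97655


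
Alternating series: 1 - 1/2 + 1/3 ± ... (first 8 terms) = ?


S = 1 - 1/2 + 1/3 - 1/4 + 1/5 - 1/6 + 1/7 - 1/8
= 0.6345
(Full series converges to +ln(2) ≈ +0.6931)

S_8 = 0.6345


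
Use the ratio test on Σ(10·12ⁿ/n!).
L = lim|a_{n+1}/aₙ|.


aₙ = 10·12^n/n!
a_{n+1}/aₙ = 12^(n+1)/(n+1)! × n!/12^n  (constant 10 cancels)
= 12/(n+1)
L = lim(n→∞) 12/(n+1) = 0
L < 1 → series CONVERGES

Converges (ratio test: L = 0 < 1)


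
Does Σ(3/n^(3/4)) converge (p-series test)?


p-series test: Σ c/n^p converges if p > 1, diverges if p ≤ 1 (constant c > 0 doesn't affect convergence).
p = 3/4
3/4 ≤ 1 → DIVERGES

Diverges (p = 3/4 ≤ 1)


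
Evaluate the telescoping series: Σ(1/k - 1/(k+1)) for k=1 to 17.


Telescoping: adjacent terms cancel.
= 1/1 - 1/18
= 1 - 1/18 = 17/18

Sum = 17/18


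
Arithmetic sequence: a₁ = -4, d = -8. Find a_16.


aₙ = a₁ + (n-1)d
= -4 + (16-1)×-8
= -4 - 120
= -124

a_16 = -124


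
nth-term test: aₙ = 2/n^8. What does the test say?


lim(n→∞) 2/n^8 = 0
lim aₙ = 0 → nth-term test is INCONCLUSIVE
(Need other tests; this is actually a convergent p-series with p=8 > 1)

Inconclusive (lim aₙ = 0; need another test)


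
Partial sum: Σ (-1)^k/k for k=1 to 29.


S = -1 + 1/2 - 1/3 + 1/4 - 1/5 + 1/6 - 1/7 + 1/8 ± ...
= -0.7101
(Full series converges to -ln(2) ≈ -0.6931)

S_29 = -0.7101


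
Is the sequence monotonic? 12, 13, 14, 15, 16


Differences: 1, 1, 1, 1
All differences > 0 → strictly INCREASING

Monotonically increasing


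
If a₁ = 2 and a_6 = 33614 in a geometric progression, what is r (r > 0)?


r^(n-1) = aₙ/a₁
r^5 = 33614/2 = 16807
r = 16807^(1/5)
= 7

r = 7


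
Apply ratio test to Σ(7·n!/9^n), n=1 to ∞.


aₙ = 7·n!/9^n
a_{n+1}/aₙ = (n+1)!/9^(n+1) × 9^n/n!  (constant 7 cancels)
= (n+1)/9
L = lim(n→∞) (n+1)/9 = ∞
L > 1 → series DIVERGES

Diverges (ratio test: L = ∞ > 1)


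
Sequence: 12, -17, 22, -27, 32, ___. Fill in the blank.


Pattern: alternating sign, magnitude arithmetic (d=5)
Terms: 12, -17, 22, -27, 32
Next term = -37

Next term = -37


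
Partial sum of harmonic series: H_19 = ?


H_19 = 1/1 + 1/2 + 1/3 + ... + 1/19
= 275295799/77597520
≈ 3.5477

H_19 = 275295799/77597520 ≈ 3.5477


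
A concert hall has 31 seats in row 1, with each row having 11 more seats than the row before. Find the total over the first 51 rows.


aₙ = 31 + (51-1)×11 = 581
Sₙ = n(a₁+aₙ)/2 = 51×(31+581)/2
= 51×612/2 = 15606

S_51 = 15606


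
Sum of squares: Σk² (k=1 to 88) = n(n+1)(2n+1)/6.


n = 88
n(n+1)(2n+1)/6 = 88×89×177/6
= 1386264/6 = 231044

Σk² = 231044


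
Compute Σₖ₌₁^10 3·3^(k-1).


Sₙ = 3×(3^10 - 1)/(3 - 1)
= 3×(59049 - 1)/2
= 3×59048/2
= 88572

S_10 = 88572


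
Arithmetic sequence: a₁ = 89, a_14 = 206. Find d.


d = (aₙ - a₁)/(n-1)
= (206 - 89)/(14-1)
= 117/13 = 9

d = 9


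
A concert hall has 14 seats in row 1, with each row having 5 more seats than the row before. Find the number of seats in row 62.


aₙ = a₁ + (n-1)d
= 14 + (62-1)×5
= 14 + 305
= 319

a_62 = 319


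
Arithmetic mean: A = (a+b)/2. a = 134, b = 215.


AM = (134 + 215)/2 = 349/2 = 174.5

AM = 174.5


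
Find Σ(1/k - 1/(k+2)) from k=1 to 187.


Telescoping with gap 2: two head and two tail terms survive.
= (1 + 1/2) - (1/188 + 1/189)
= 3/2 - 1/188 - 1/189 = 52921/35532

Sum = 52921/35532


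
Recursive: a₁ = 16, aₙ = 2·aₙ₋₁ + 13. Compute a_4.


Computing step by step:
a_1 = 16
a_2 = 45
a_3 = 103
a_4 = 219


a_4 = 219


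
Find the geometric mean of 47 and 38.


GM = √(47×38) = √1786 = 42.2611

GM = 42.2611


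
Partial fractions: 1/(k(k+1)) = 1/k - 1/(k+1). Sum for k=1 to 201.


1/(k(k+1)) = 1/k - 1/(k+1) (partial fractions)
Telescoping: Σ = 1 - 1/202 = 201/202

Sum = 201/202


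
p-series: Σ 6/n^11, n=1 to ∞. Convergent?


p-series test: Σ c/n^p converges if p > 1, diverges if p ≤ 1 (constant c > 0 doesn't affect convergence).
p = 11
11 > 1 → CONVERGES

Converges (p = 11 > 1)


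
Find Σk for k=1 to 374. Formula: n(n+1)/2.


n(n+1)/2 = 374×375/2 = 140250/2 = 70125

Σk = 70125


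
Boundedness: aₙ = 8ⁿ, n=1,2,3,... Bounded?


aₙ = 8ⁿ → as n→∞, aₙ→∞ (since base 8 > 1)
No finite upper bound exists
The sequence is UNBOUNDED

Unbounded (aₙ → ∞ as n → ∞)


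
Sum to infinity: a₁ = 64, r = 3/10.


S∞ = a₁/(1-r) = 64/(1 - 3/10)
= 64/(7/10)
= 640/7

S∞ = 640/7


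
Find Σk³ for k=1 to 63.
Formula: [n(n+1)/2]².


n(n+1)/2 = 63×64/2 = 2016
Σk³ = 2016² = 4064256

Σk³ = 4064256


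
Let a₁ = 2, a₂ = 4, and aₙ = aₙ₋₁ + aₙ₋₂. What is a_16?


Computing iteratively: 2, 4, 6, 10, 16, 26, 42, 68, 110, 178, 288, 466, ...
a_16 = 3194

a_16 = 3194


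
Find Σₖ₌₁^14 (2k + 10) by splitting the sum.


Σ(2k+10) = 2·Σk + 10·n
= 2·105 + 10·14
= 210 + 140 = 350

Σ = 350


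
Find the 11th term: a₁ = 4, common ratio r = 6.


aₙ = a₁·r^(n-1)
= 4×6^10
= 4×60466176
= 241864704

a_11 = 241864704


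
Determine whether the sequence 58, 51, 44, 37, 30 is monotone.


Differences: -7, -7, -7, -7
All differences < 0 → strictly DECREASING

Monotonically decreasing


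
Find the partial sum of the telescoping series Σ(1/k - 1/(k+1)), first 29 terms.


Telescoping: adjacent terms cancel.
= 1/1 - 1/30
= 1 - 1/30 = 29/30

Sum = 29/30


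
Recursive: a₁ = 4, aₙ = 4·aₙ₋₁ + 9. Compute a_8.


Computing step by step:
a_1 = 4
a_2 = 25
a_3 = 109
a_4 = 445
a_5 = 1789
a_6 = 7165
a_7 = 28669
a_8 = 114685


a_8 = 114685


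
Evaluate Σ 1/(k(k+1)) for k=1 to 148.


1/(k(k+1)) = 1/k - 1/(k+1) (partial fractions)
Telescoping: Σ = 1 - 1/149 = 148/149

Sum = 148/149


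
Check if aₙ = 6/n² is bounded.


a₁ = 6, a₂ = 6/4, a₃ = 6/9, ...
0 < aₙ ≤ 6 for all n ≥ 1
The sequence IS bounded

Bounded (0 < aₙ ≤ 6)


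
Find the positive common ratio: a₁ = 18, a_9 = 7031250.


r^(n-1) = aₙ/a₁
r^8 = 7031250/18 = 390625
r = 390625^(1/8)
= ±5; taking r > 0 gives r = 5

r = 5


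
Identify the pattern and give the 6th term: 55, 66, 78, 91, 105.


Pattern: triangular numbers: n(n+1)/2
Terms: 55, 66, 78, 91, 105
Next term = 120

Next term = 120


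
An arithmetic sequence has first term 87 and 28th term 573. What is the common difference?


d = (aₙ - a₁)/(n-1)
= (573 - 87)/(28-1)
= 486/27 = 18

d = 18


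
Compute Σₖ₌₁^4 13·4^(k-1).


Sₙ = 13×(4^4 - 1)/(4 - 1)
= 13×(256 - 1)/3
= 13×255/3
= 1105

S_4 = 1105


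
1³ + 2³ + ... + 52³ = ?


n(n+1)/2 = 52×53/2 = 1378
Σk³ = 1378² = 1898884

Σk³ = 1898884


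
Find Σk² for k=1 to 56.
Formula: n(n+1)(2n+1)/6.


n = 56
n(n+1)(2n+1)/6 = 56×57×113/6
= 360696/6 = 60116

Σk² = 60116


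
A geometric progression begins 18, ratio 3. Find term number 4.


aₙ = a₁·r^(n-1)
= 18×3^3
= 18×27
= 486

a_4 = 486


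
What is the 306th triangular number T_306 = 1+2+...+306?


n(n+1)/2 = 306×307/2 = 93942/2 = 46971

Σk = 46971


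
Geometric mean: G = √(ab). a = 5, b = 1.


GM = √(5×1) = √5 = 2.2361

GM = 2.2361


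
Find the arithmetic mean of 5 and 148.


AM = (5 + 148)/2 = 153/2 = 76.5

AM = 76.5


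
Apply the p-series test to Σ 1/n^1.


p-series test: Σ c/n^p converges if p > 1, diverges if p ≤ 1 (constant c > 0 doesn't affect convergence).
p = 1
1 ≤ 1 → DIVERGES

Diverges (p = 1 ≤ 1)


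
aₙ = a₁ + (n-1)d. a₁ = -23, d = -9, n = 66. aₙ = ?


aₙ = a₁ + (n-1)d
= -23 + (66-1)×-9
= -23 - 585
= -608

a_66 = -608


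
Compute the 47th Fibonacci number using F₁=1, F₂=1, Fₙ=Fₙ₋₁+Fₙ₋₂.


Fibonacci sequence: 1, 1, 2, 3, 5, 8, 13, 21, 34, 55, 89, ...
F(47) = 2971215073

F(47) = 2971215073


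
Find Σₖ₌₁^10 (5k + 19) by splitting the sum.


Σ(5k+19) = 5·Σk + 19·n
= 5·55 + 19·10
= 275 + 190 = 465

Σ = 465


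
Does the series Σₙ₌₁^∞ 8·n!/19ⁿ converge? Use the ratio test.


aₙ = 8·n!/19^n
a_{n+1}/aₙ = (n+1)!/19^(n+1) × 19^n/n!  (constant 8 cancels)
= (n+1)/19
L = lim(n→∞) (n+1)/19 = ∞
L > 1 → series DIVERGES

Diverges (ratio test: L = ∞ > 1)


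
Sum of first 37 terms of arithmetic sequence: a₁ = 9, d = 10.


aₙ = 9 + (37-1)×10 = 369
Sₙ = n(a₁+aₙ)/2 = 37×(9+369)/2
= 37×378/2 = 6993

S_37 = 6993


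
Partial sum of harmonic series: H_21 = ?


H_21 = 1/1 + 1/2 + 1/3 + ... + 1/21
= 18858053/5173168
≈ 3.6454

H_21 = 18858053/5173168 ≈ 3.6454


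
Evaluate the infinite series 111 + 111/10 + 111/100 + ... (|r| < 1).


S∞ = a₁/(1-r) = 111/(1 - 1/10)
= 111/(9/10)
= 370/3

S∞ = 370/3


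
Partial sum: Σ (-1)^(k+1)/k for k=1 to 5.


S = 1 - 1/2 + 1/3 - 1/4 + 1/5
= 0.7833
(Full series converges to +ln(2) ≈ +0.6931)

S_5 = 0.7833


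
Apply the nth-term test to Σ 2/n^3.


lim(n→∞) 2/n^3 = 0
lim aₙ = 0 → nth-term test is INCONCLUSIVE
(Need other tests; this is actually a convergent p-series with p=3 > 1)

Inconclusive (lim aₙ = 0; need another test)


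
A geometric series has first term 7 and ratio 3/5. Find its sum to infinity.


S∞ = a₁/(1-r) = 7/(1 - 3/5)
= 7/(2/5)
= 35/2

S∞ = 35/2


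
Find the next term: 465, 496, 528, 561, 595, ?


Pattern: triangular numbers: n(n+1)/2
Terms: 465, 496, 528, 561, 595
Next term = 630

Next term = 630


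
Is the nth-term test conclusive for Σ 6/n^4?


lim(n→∞) 6/n^4 = 0
lim aₙ = 0 → nth-term test is INCONCLUSIVE
(Need other tests; this is actually a convergent p-series with p=4 > 1)

Inconclusive (lim aₙ = 0; need another test)


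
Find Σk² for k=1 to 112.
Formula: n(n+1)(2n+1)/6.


n = 112
n(n+1)(2n+1)/6 = 112×113×225/6
= 2847600/6 = 474600

Σk² = 474600


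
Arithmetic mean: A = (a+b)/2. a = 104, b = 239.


AM = (104 + 239)/2 = 343/2 = 171.5

AM = 171.5


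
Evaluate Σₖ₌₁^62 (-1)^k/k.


S = -1 + 1/2 - 1/3 + 1/4 - 1/5 + 1/6 - 1/7 + 1/8 ± ...
= -0.6851
(Full series converges to -ln(2) ≈ -0.6931)

S_62 = -0.6851


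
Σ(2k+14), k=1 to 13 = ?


Σ(2k+14) = 2·Σk + 14·n
= 2·91 + 14·13
= 182 + 182 = 364

Σ = 364


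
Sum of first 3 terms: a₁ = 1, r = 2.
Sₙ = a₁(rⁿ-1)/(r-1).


Sₙ = 1×(2^3 - 1)/(2 - 1)
= 1×(8 - 1)/1
= 1×7/1
= 7

S_3 = 7


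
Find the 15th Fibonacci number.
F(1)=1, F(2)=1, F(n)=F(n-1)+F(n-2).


Fibonacci sequence: 1, 1, 2, 3, 5, 8, 13, 21, 34, 55, 89, ...
F(15) = 610

F(15) = 610


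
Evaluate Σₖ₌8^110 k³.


Σₖ₌8^110 k³ = [110·111/2]² − [7·8/2]²
= 37271025 − 784 = 37270241

Σk³ = 37270241


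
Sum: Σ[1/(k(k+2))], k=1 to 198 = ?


1/(k(k+2)) = (1/2)·(1/k - 1/(k+2)) (partial fractions)
Telescoping: Σ = (1/2)·(1 + 1/2 - 1/199 - 1/200) = 59301/79600

Sum = 59301/79600


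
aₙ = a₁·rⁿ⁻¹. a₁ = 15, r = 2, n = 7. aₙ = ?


aₙ = a₁·r^(n-1)
= 15×2^6
= 15×64
= 960

a_7 = 960


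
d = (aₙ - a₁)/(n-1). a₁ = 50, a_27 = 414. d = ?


d = (aₙ - a₁)/(n-1)
= (414 - 50)/(27-1)
= 364/26 = 14

d = 14


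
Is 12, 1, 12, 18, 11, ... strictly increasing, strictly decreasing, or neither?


Differences: -11, 11, 6, -7
Difference at position 2 is +11 (> 0) but position 1 is -11 (< 0) — sequence both rises and falls
→ NOT monotonic

Not monotonic


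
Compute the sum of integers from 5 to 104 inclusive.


Σₖ₌5^104 k = Σₖ₌₁^104 k − Σₖ₌₁^4 k
= 104·105/2 − 4·5/2
= 5460 − 10 = 5450

Σk = 5450


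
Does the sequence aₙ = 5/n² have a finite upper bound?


a₁ = 5, a₂ = 5/4, a₃ = 5/9, ...
0 < aₙ ≤ 5 for all n ≥ 1
The sequence IS bounded

Bounded (0 < aₙ ≤ 5)


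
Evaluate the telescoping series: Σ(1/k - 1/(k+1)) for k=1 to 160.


Telescoping: adjacent terms cancel.
= 1/1 - 1/161
= 1 - 1/161 = 160/161

Sum = 160/161


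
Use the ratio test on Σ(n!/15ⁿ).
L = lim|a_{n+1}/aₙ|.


aₙ = n!/15^n
a_{n+1}/aₙ = (n+1)!/15^(n+1) × 15^n/n!
= (n+1)/15
L = lim(n→∞) (n+1)/15 = ∞
L > 1 → series DIVERGES

Diverges (ratio test: L = ∞ > 1)


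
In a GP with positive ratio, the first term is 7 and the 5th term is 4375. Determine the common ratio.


r^(n-1) = aₙ/a₁
r^4 = 4375/7 = 625
r = 625^(1/4)
= ±5; taking r > 0 gives r = 5

r = 5


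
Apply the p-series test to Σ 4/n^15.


p-series test: Σ c/n^p converges if p > 1, diverges if p ≤ 1 (constant c > 0 doesn't affect convergence).
p = 15
15 > 1 → CONVERGES

Converges (p = 15 > 1)


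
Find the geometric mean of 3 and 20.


GM = √(3×20) = √60 = 7.746

GM = 7.746


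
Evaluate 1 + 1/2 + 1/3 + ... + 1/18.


H_18 = 1/1 + 1/2 + 1/3 + ... + 1/18
= 14274301/4084080
≈ 3.4951

H_18 = 14274301/4084080 ≈ 3.4951


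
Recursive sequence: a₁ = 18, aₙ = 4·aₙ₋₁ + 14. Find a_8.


Computing step by step:
a_1 = 18
a_2 = 86
a_3 = 358
a_4 = 1446
a_5 = 5798
a_6 = 23206
a_7 = 92838
a_8 = 371366


a_8 = 371366


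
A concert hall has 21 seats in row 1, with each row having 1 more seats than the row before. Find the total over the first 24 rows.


aₙ = 21 + (24-1)×1 = 44
Sₙ = n(a₁+aₙ)/2 = 24×(21+44)/2
= 24×65/2 = 780

S_24 = 780


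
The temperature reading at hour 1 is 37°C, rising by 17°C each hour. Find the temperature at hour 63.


aₙ = a₁ + (n-1)d
= 37 + (63-1)×17
= 37 + 1054
= 1091

a_63 = 1091


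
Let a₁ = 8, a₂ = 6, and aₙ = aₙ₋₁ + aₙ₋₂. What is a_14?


Computing iteratively: 8, 6, 14, 20, 34, 54, 88, 142, 230, 372, 602, 974, ...
a_14 = 2550

a_14 = 2550


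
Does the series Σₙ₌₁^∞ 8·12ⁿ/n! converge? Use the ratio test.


aₙ = 8·12^n/n!
a_{n+1}/aₙ = 12^(n+1)/(n+1)! × n!/12^n  (constant 8 cancels)
= 12/(n+1)
L = lim(n→∞) 12/(n+1) = 0
L < 1 → series CONVERGES

Converges (ratio test: L = 0 < 1)


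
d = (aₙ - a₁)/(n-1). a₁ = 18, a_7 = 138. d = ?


d = (aₙ - a₁)/(n-1)
= (138 - 18)/(7-1)
= 120/6 = 20

d = 20


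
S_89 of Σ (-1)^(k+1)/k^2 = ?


S = 1 - 1/4 + 1/9 - 1/16 + 1/25 - 1/36 + 1/49 - 1/64 ± ...
= 0.8225
(Full series converges to +π²/12 ≈ +0.8225)

S_89 = 0.8225


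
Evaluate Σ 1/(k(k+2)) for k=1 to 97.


1/(k(k+2)) = (1/2)·(1/k - 1/(k+2)) (partial fractions)
Telescoping: Σ = (1/2)·(1 + 1/2 - 1/98 - 1/99) = 3589/4851

Sum = 3589/4851


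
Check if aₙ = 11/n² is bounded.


a₁ = 11, a₂ = 11/4, a₃ = 11/9, ...
0 < aₙ ≤ 11 for all n ≥ 1
The sequence IS bounded

Bounded (0 < aₙ ≤ 11)


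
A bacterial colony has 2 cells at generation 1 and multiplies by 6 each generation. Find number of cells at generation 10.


aₙ = a₁·r^(n-1)
= 2×6^9
= 2×10077696
= 20155392

a_10 = 20155392


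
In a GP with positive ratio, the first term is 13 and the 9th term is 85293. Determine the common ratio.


r^(n-1) = aₙ/a₁
r^8 = 85293/13 = 6561
r = 6561^(1/8)
= ±3; taking r > 0 gives r = 3

r = 3


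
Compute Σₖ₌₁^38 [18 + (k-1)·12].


aₙ = 18 + (38-1)×12 = 462
Sₙ = n(a₁+aₙ)/2 = 38×(18+462)/2
= 38×480/2 = 9120

S_38 = 9120


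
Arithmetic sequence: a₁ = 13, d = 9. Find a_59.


aₙ = a₁ + (n-1)d
= 13 + (59-1)×9
= 13 + 522
= 535

a_59 = 535


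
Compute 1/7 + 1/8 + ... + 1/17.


Σₖ₌7^17 1/k = 1/7 + 1/8 + 1/9 + ... + 1/17
= 2424847/2450448
≈ 0.9896

Sum = 2424847/2450448 ≈ 0.9896


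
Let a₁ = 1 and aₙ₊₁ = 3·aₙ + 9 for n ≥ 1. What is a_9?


Computing step by step:
a_1 = 1
a_2 = 12
a_3 = 45
a_4 = 144
a_5 = 441
a_6 = 1332
a_7 = 4005
a_8 = 12024
a_9 = 36081


a_9 = 36081


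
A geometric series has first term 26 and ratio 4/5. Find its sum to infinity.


S∞ = a₁/(1-r) = 26/(1 - 4/5)
= 26/(1/5)
= 130

S∞ = 130


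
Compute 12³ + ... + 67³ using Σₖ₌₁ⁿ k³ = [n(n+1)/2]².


Σₖ₌12^67 k³ = [67·68/2]² − [11·12/2]²
= 5189284 − 4356 = 5184928

Σk³ = 5184928


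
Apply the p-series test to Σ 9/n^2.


p-series test: Σ c/n^p converges if p > 1, diverges if p ≤ 1 (constant c > 0 doesn't affect convergence).
p = 2
2 > 1 → CONVERGES

Converges (p = 2 > 1)


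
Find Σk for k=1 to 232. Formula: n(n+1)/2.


n(n+1)/2 = 232×233/2 = 54056/2 = 27028

Σk = 27028


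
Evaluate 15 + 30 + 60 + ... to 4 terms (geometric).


Sₙ = 15×(2^4 - 1)/(2 - 1)
= 15×(16 - 1)/1
= 15×15/1
= 225

S_4 = 225


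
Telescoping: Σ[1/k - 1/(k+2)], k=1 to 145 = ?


Telescoping with gap 2: two head and two tail terms survive.
= (1 + 1/2) - (1/146 + 1/147)
= 3/2 - 1/146 - 1/147 = 15950/10731

Sum = 15950/10731


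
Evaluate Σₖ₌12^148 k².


Σₖ₌12^148 k² = Σₖ₌₁^148 k² − Σₖ₌₁^11 k²
= 148·149·297/6 − 11·12·23/6
= 1091574 − 506 = 1091068

Σk² = 1091068


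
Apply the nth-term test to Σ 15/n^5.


lim(n→∞) 15/n^5 = 0
lim aₙ = 0 → nth-term test is INCONCLUSIVE
(Need other tests; this is actually a convergent p-series with p=5 > 1)

Inconclusive (lim aₙ = 0; need another test)


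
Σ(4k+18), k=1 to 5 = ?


Σ(4k+18) = 4·Σk + 18·n
= 4·15 + 18·5
= 60 + 90 = 150

Σ = 150


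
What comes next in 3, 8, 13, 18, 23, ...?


Pattern: arithmetic (d=5)
Terms: 3, 8, 13, 18, 23
Next term = 28

Next term = 28


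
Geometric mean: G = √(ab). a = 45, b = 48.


GM = √(45×48) = √2160 = 46.4758

GM = 46.4758


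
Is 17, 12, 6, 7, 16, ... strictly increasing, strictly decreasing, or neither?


Differences: -5, -6, 1, 9
Difference at position 3 is +1 (> 0) but position 1 is -5 (< 0) — sequence both rises and falls
→ NOT monotonic

Not monotonic


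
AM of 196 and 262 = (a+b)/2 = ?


AM = (196 + 262)/2 = 458/2 = 229

AM = 229


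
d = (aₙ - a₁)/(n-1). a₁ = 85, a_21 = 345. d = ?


d = (aₙ - a₁)/(n-1)
= (345 - 85)/(21-1)
= 260/20 = 13

d = 13


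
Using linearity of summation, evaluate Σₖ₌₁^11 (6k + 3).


Σ(6k+3) = 6·Σk + 3·n
= 6·66 + 3·11
= 396 + 33 = 429

Σ = 429


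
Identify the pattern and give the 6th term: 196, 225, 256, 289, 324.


Pattern: perfect squares: n²
Terms: 196, 225, 256, 289, 324
Next term = 361

Next term = 361


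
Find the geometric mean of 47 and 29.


GM = √(47×29) = √1363 = 36.9188

GM = 36.9188


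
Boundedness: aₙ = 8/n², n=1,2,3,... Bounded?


a₁ = 8, a₂ = 8/4, a₃ = 8/9, ...
0 < aₙ ≤ 8 for all n ≥ 1
The sequence IS bounded

Bounded (0 < aₙ ≤ 8)


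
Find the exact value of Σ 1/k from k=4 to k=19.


Σₖ₌4^19 1/k = 1/4 + 1/5 + 1/6 + ... + 1/19
= 133033679/77597520
≈ 1.7144

Sum = 133033679/77597520 ≈ 1.7144


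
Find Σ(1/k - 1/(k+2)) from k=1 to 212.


Telescoping with gap 2: two head and two tail terms survive.
= (1 + 1/2) - (1/213 + 1/214)
= 3/2 - 1/213 - 1/214 = 33973/22791

Sum = 33973/22791


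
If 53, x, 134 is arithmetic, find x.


AM = (53 + 134)/2 = 187/2 = 93.5

AM = 93.5


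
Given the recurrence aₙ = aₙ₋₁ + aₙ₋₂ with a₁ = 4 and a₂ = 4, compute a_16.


Computing iteratively: 4, 4, 8, 12, 20, 32, 52, 84, 136, 220, 356, 576, ...
a_16 = 3948

a_16 = 3948


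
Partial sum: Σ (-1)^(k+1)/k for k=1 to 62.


S = 1 - 1/2 + 1/3 - 1/4 + 1/5 - 1/6 + 1/7 - 1/8 ± ...
= 0.6851
(Full series converges to +ln(2) ≈ +0.6931)

S_62 = 0.6851


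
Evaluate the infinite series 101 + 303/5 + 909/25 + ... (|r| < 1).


S∞ = a₁/(1-r) = 101/(1 - 3/5)
= 101/(2/5)
= 505/2

S∞ = 505/2


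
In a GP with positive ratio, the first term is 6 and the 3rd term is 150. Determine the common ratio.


r^(n-1) = aₙ/a₁
r^2 = 150/6 = 25
r = 25^(1/2)
= ±5; taking r > 0 gives r = 5

r = 5


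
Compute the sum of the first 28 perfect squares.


n = 28
n(n+1)(2n+1)/6 = 28×29×57/6
= 46284/6 = 7714

Σk² = 7714
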